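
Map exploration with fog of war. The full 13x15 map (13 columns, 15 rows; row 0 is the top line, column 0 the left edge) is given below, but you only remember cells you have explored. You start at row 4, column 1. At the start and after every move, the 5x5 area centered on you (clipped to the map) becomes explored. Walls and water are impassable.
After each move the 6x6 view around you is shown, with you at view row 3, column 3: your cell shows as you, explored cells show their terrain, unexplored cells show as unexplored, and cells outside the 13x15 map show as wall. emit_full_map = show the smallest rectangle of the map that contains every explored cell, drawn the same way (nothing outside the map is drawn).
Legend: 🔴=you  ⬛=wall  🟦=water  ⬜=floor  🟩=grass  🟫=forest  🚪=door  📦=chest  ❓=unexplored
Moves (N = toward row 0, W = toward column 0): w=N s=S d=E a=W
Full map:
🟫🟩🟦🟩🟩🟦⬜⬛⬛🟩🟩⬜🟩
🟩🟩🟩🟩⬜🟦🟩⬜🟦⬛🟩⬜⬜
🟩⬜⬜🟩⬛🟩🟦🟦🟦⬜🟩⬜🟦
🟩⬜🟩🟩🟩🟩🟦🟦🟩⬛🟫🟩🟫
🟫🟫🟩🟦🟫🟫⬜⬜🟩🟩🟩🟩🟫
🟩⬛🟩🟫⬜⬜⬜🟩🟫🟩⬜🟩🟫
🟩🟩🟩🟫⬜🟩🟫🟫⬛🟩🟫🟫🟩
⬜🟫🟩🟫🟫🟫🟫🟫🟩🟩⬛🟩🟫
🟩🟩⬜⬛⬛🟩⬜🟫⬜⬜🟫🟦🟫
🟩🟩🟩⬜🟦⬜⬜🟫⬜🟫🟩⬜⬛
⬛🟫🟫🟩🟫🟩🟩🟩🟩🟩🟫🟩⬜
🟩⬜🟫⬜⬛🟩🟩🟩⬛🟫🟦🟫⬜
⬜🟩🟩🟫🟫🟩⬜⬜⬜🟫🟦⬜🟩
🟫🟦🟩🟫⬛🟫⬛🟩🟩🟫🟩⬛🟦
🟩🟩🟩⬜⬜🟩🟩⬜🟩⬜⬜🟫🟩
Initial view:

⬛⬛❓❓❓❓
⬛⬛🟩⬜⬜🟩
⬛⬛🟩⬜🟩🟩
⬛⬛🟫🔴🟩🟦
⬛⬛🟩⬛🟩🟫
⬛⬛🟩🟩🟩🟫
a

⬛⬛⬛❓❓❓
⬛⬛⬛🟩⬜⬜
⬛⬛⬛🟩⬜🟩
⬛⬛⬛🔴🟫🟩
⬛⬛⬛🟩⬛🟩
⬛⬛⬛🟩🟩🟩

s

⬛⬛⬛🟩⬜⬜
⬛⬛⬛🟩⬜🟩
⬛⬛⬛🟫🟫🟩
⬛⬛⬛🔴⬛🟩
⬛⬛⬛🟩🟩🟩
⬛⬛⬛⬜🟫🟩

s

⬛⬛⬛🟩⬜🟩
⬛⬛⬛🟫🟫🟩
⬛⬛⬛🟩⬛🟩
⬛⬛⬛🔴🟩🟩
⬛⬛⬛⬜🟫🟩
⬛⬛⬛🟩🟩⬜

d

⬛⬛🟩⬜🟩🟩
⬛⬛🟫🟫🟩🟦
⬛⬛🟩⬛🟩🟫
⬛⬛🟩🔴🟩🟫
⬛⬛⬜🟫🟩🟫
⬛⬛🟩🟩⬜⬛

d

⬛🟩⬜🟩🟩❓
⬛🟫🟫🟩🟦🟫
⬛🟩⬛🟩🟫⬜
⬛🟩🟩🔴🟫⬜
⬛⬜🟫🟩🟫🟫
⬛🟩🟩⬜⬛⬛

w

⬛🟩⬜⬜🟩❓
⬛🟩⬜🟩🟩🟩
⬛🟫🟫🟩🟦🟫
⬛🟩⬛🔴🟫⬜
⬛🟩🟩🟩🟫⬜
⬛⬜🟫🟩🟫🟫

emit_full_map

🟩⬜⬜🟩❓
🟩⬜🟩🟩🟩
🟫🟫🟩🟦🟫
🟩⬛🔴🟫⬜
🟩🟩🟩🟫⬜
⬜🟫🟩🟫🟫
🟩🟩⬜⬛⬛

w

⬛❓❓❓❓❓
⬛🟩⬜⬜🟩⬛
⬛🟩⬜🟩🟩🟩
⬛🟫🟫🔴🟦🟫
⬛🟩⬛🟩🟫⬜
⬛🟩🟩🟩🟫⬜

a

⬛⬛❓❓❓❓
⬛⬛🟩⬜⬜🟩
⬛⬛🟩⬜🟩🟩
⬛⬛🟫🔴🟩🟦
⬛⬛🟩⬛🟩🟫
⬛⬛🟩🟩🟩🟫

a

⬛⬛⬛❓❓❓
⬛⬛⬛🟩⬜⬜
⬛⬛⬛🟩⬜🟩
⬛⬛⬛🔴🟫🟩
⬛⬛⬛🟩⬛🟩
⬛⬛⬛🟩🟩🟩

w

⬛⬛⬛❓❓❓
⬛⬛⬛🟩🟩🟩
⬛⬛⬛🟩⬜⬜
⬛⬛⬛🔴⬜🟩
⬛⬛⬛🟫🟫🟩
⬛⬛⬛🟩⬛🟩

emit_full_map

🟩🟩🟩❓❓
🟩⬜⬜🟩⬛
🔴⬜🟩🟩🟩
🟫🟫🟩🟦🟫
🟩⬛🟩🟫⬜
🟩🟩🟩🟫⬜
⬜🟫🟩🟫🟫
🟩🟩⬜⬛⬛


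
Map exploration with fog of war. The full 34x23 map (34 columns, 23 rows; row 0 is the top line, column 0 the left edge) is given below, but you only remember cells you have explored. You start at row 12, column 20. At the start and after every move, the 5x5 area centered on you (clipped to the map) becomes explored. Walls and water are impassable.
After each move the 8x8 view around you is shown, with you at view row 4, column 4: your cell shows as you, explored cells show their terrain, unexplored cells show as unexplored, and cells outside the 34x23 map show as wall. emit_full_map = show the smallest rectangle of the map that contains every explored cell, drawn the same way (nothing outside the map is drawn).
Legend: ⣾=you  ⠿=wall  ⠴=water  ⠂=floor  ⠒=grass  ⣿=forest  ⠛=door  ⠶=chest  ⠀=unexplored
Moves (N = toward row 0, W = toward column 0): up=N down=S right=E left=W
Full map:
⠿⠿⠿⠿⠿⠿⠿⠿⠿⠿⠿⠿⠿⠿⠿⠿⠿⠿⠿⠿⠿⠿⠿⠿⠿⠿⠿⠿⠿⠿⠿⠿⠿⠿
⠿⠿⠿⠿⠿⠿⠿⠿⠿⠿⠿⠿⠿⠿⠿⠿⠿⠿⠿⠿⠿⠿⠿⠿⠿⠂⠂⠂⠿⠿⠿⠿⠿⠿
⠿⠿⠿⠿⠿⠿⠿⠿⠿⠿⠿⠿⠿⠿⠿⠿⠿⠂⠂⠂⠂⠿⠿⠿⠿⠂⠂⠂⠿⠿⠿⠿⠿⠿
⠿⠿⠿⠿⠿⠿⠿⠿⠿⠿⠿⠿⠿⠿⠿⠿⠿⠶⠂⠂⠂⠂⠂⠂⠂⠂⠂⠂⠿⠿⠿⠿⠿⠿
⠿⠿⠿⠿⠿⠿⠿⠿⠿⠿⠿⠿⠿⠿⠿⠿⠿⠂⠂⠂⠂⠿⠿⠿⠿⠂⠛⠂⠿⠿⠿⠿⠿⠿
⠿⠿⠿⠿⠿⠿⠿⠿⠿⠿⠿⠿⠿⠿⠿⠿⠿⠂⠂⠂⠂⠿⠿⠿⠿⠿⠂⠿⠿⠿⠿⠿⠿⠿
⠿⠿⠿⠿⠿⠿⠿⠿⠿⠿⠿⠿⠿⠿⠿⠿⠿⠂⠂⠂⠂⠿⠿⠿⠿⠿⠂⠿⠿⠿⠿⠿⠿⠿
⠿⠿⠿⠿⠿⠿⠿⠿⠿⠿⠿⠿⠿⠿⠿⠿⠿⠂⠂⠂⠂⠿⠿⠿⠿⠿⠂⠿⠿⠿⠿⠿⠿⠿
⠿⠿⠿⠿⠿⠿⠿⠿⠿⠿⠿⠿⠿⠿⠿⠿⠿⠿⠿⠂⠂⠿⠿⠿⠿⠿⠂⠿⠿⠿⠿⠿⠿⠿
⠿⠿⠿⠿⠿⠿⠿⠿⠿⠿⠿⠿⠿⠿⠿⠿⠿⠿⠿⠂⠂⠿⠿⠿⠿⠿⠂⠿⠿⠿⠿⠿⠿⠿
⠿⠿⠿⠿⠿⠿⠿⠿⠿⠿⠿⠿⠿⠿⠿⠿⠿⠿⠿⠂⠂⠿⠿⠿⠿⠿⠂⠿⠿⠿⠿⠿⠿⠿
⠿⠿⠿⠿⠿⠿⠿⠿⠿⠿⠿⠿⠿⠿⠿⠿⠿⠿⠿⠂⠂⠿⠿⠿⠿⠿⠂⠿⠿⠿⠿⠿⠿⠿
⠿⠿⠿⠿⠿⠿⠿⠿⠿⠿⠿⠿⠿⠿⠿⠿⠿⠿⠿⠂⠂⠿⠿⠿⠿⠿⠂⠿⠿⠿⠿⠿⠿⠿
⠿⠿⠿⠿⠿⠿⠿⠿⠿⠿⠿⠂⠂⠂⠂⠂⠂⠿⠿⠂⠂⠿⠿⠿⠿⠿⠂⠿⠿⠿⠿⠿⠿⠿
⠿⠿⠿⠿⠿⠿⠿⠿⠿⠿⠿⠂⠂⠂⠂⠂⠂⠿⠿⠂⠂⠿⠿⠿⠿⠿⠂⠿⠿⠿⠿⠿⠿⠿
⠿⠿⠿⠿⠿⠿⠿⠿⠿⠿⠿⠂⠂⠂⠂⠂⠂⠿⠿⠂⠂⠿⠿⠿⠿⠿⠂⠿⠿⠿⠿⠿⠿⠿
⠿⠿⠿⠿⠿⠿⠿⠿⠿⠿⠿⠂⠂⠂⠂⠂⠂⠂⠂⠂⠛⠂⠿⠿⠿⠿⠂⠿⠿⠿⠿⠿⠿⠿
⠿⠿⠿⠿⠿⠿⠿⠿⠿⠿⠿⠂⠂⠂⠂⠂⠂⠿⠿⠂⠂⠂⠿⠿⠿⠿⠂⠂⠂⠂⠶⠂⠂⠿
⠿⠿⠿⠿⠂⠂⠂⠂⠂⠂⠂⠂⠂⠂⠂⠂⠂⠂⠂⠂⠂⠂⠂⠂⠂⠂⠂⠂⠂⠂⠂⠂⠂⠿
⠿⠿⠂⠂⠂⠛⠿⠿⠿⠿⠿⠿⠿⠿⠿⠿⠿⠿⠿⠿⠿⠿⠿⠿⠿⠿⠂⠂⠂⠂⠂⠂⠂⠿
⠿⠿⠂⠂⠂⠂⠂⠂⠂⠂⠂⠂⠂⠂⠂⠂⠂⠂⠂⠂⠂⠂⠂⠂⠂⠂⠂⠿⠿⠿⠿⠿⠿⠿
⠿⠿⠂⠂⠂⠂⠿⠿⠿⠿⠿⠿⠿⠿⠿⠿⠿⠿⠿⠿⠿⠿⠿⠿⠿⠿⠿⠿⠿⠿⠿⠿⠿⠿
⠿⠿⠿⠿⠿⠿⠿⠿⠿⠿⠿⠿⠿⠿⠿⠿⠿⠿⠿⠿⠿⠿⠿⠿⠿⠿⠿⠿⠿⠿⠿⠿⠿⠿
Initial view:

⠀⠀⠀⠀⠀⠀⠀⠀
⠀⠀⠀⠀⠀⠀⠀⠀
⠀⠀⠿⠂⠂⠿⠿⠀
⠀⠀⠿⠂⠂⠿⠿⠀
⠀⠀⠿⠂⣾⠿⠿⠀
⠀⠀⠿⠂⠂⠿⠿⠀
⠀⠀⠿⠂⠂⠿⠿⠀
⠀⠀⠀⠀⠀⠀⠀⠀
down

⠀⠀⠀⠀⠀⠀⠀⠀
⠀⠀⠿⠂⠂⠿⠿⠀
⠀⠀⠿⠂⠂⠿⠿⠀
⠀⠀⠿⠂⠂⠿⠿⠀
⠀⠀⠿⠂⣾⠿⠿⠀
⠀⠀⠿⠂⠂⠿⠿⠀
⠀⠀⠿⠂⠂⠿⠿⠀
⠀⠀⠀⠀⠀⠀⠀⠀

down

⠀⠀⠿⠂⠂⠿⠿⠀
⠀⠀⠿⠂⠂⠿⠿⠀
⠀⠀⠿⠂⠂⠿⠿⠀
⠀⠀⠿⠂⠂⠿⠿⠀
⠀⠀⠿⠂⣾⠿⠿⠀
⠀⠀⠿⠂⠂⠿⠿⠀
⠀⠀⠂⠂⠛⠂⠿⠀
⠀⠀⠀⠀⠀⠀⠀⠀

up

⠀⠀⠀⠀⠀⠀⠀⠀
⠀⠀⠿⠂⠂⠿⠿⠀
⠀⠀⠿⠂⠂⠿⠿⠀
⠀⠀⠿⠂⠂⠿⠿⠀
⠀⠀⠿⠂⣾⠿⠿⠀
⠀⠀⠿⠂⠂⠿⠿⠀
⠀⠀⠿⠂⠂⠿⠿⠀
⠀⠀⠂⠂⠛⠂⠿⠀

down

⠀⠀⠿⠂⠂⠿⠿⠀
⠀⠀⠿⠂⠂⠿⠿⠀
⠀⠀⠿⠂⠂⠿⠿⠀
⠀⠀⠿⠂⠂⠿⠿⠀
⠀⠀⠿⠂⣾⠿⠿⠀
⠀⠀⠿⠂⠂⠿⠿⠀
⠀⠀⠂⠂⠛⠂⠿⠀
⠀⠀⠀⠀⠀⠀⠀⠀

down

⠀⠀⠿⠂⠂⠿⠿⠀
⠀⠀⠿⠂⠂⠿⠿⠀
⠀⠀⠿⠂⠂⠿⠿⠀
⠀⠀⠿⠂⠂⠿⠿⠀
⠀⠀⠿⠂⣾⠿⠿⠀
⠀⠀⠂⠂⠛⠂⠿⠀
⠀⠀⠿⠂⠂⠂⠿⠀
⠀⠀⠀⠀⠀⠀⠀⠀

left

⠀⠀⠀⠿⠂⠂⠿⠿
⠀⠀⠀⠿⠂⠂⠿⠿
⠀⠀⠿⠿⠂⠂⠿⠿
⠀⠀⠿⠿⠂⠂⠿⠿
⠀⠀⠿⠿⣾⠂⠿⠿
⠀⠀⠂⠂⠂⠛⠂⠿
⠀⠀⠿⠿⠂⠂⠂⠿
⠀⠀⠀⠀⠀⠀⠀⠀

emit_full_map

⠀⠿⠂⠂⠿⠿
⠀⠿⠂⠂⠿⠿
⠀⠿⠂⠂⠿⠿
⠿⠿⠂⠂⠿⠿
⠿⠿⠂⠂⠿⠿
⠿⠿⣾⠂⠿⠿
⠂⠂⠂⠛⠂⠿
⠿⠿⠂⠂⠂⠿

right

⠀⠀⠿⠂⠂⠿⠿⠀
⠀⠀⠿⠂⠂⠿⠿⠀
⠀⠿⠿⠂⠂⠿⠿⠀
⠀⠿⠿⠂⠂⠿⠿⠀
⠀⠿⠿⠂⣾⠿⠿⠀
⠀⠂⠂⠂⠛⠂⠿⠀
⠀⠿⠿⠂⠂⠂⠿⠀
⠀⠀⠀⠀⠀⠀⠀⠀

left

⠀⠀⠀⠿⠂⠂⠿⠿
⠀⠀⠀⠿⠂⠂⠿⠿
⠀⠀⠿⠿⠂⠂⠿⠿
⠀⠀⠿⠿⠂⠂⠿⠿
⠀⠀⠿⠿⣾⠂⠿⠿
⠀⠀⠂⠂⠂⠛⠂⠿
⠀⠀⠿⠿⠂⠂⠂⠿
⠀⠀⠀⠀⠀⠀⠀⠀

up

⠀⠀⠀⠿⠂⠂⠿⠿
⠀⠀⠀⠿⠂⠂⠿⠿
⠀⠀⠿⠿⠂⠂⠿⠿
⠀⠀⠿⠿⠂⠂⠿⠿
⠀⠀⠿⠿⣾⠂⠿⠿
⠀⠀⠿⠿⠂⠂⠿⠿
⠀⠀⠂⠂⠂⠛⠂⠿
⠀⠀⠿⠿⠂⠂⠂⠿

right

⠀⠀⠿⠂⠂⠿⠿⠀
⠀⠀⠿⠂⠂⠿⠿⠀
⠀⠿⠿⠂⠂⠿⠿⠀
⠀⠿⠿⠂⠂⠿⠿⠀
⠀⠿⠿⠂⣾⠿⠿⠀
⠀⠿⠿⠂⠂⠿⠿⠀
⠀⠂⠂⠂⠛⠂⠿⠀
⠀⠿⠿⠂⠂⠂⠿⠀

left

⠀⠀⠀⠿⠂⠂⠿⠿
⠀⠀⠀⠿⠂⠂⠿⠿
⠀⠀⠿⠿⠂⠂⠿⠿
⠀⠀⠿⠿⠂⠂⠿⠿
⠀⠀⠿⠿⣾⠂⠿⠿
⠀⠀⠿⠿⠂⠂⠿⠿
⠀⠀⠂⠂⠂⠛⠂⠿
⠀⠀⠿⠿⠂⠂⠂⠿

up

⠀⠀⠀⠀⠀⠀⠀⠀
⠀⠀⠀⠿⠂⠂⠿⠿
⠀⠀⠿⠿⠂⠂⠿⠿
⠀⠀⠿⠿⠂⠂⠿⠿
⠀⠀⠿⠿⣾⠂⠿⠿
⠀⠀⠿⠿⠂⠂⠿⠿
⠀⠀⠿⠿⠂⠂⠿⠿
⠀⠀⠂⠂⠂⠛⠂⠿

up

⠀⠀⠀⠀⠀⠀⠀⠀
⠀⠀⠀⠀⠀⠀⠀⠀
⠀⠀⠿⠿⠂⠂⠿⠿
⠀⠀⠿⠿⠂⠂⠿⠿
⠀⠀⠿⠿⣾⠂⠿⠿
⠀⠀⠿⠿⠂⠂⠿⠿
⠀⠀⠿⠿⠂⠂⠿⠿
⠀⠀⠿⠿⠂⠂⠿⠿

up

⠀⠀⠀⠀⠀⠀⠀⠀
⠀⠀⠀⠀⠀⠀⠀⠀
⠀⠀⠿⠿⠂⠂⠿⠀
⠀⠀⠿⠿⠂⠂⠿⠿
⠀⠀⠿⠿⣾⠂⠿⠿
⠀⠀⠿⠿⠂⠂⠿⠿
⠀⠀⠿⠿⠂⠂⠿⠿
⠀⠀⠿⠿⠂⠂⠿⠿

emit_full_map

⠿⠿⠂⠂⠿⠀
⠿⠿⠂⠂⠿⠿
⠿⠿⣾⠂⠿⠿
⠿⠿⠂⠂⠿⠿
⠿⠿⠂⠂⠿⠿
⠿⠿⠂⠂⠿⠿
⠿⠿⠂⠂⠿⠿
⠂⠂⠂⠛⠂⠿
⠿⠿⠂⠂⠂⠿

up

⠀⠀⠀⠀⠀⠀⠀⠀
⠀⠀⠀⠀⠀⠀⠀⠀
⠀⠀⠿⠿⠂⠂⠿⠀
⠀⠀⠿⠿⠂⠂⠿⠀
⠀⠀⠿⠿⣾⠂⠿⠿
⠀⠀⠿⠿⠂⠂⠿⠿
⠀⠀⠿⠿⠂⠂⠿⠿
⠀⠀⠿⠿⠂⠂⠿⠿

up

⠀⠀⠀⠀⠀⠀⠀⠀
⠀⠀⠀⠀⠀⠀⠀⠀
⠀⠀⠂⠂⠂⠂⠿⠀
⠀⠀⠿⠿⠂⠂⠿⠀
⠀⠀⠿⠿⣾⠂⠿⠀
⠀⠀⠿⠿⠂⠂⠿⠿
⠀⠀⠿⠿⠂⠂⠿⠿
⠀⠀⠿⠿⠂⠂⠿⠿

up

⠀⠀⠀⠀⠀⠀⠀⠀
⠀⠀⠀⠀⠀⠀⠀⠀
⠀⠀⠂⠂⠂⠂⠿⠀
⠀⠀⠂⠂⠂⠂⠿⠀
⠀⠀⠿⠿⣾⠂⠿⠀
⠀⠀⠿⠿⠂⠂⠿⠀
⠀⠀⠿⠿⠂⠂⠿⠿
⠀⠀⠿⠿⠂⠂⠿⠿

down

⠀⠀⠀⠀⠀⠀⠀⠀
⠀⠀⠂⠂⠂⠂⠿⠀
⠀⠀⠂⠂⠂⠂⠿⠀
⠀⠀⠿⠿⠂⠂⠿⠀
⠀⠀⠿⠿⣾⠂⠿⠀
⠀⠀⠿⠿⠂⠂⠿⠿
⠀⠀⠿⠿⠂⠂⠿⠿
⠀⠀⠿⠿⠂⠂⠿⠿

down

⠀⠀⠂⠂⠂⠂⠿⠀
⠀⠀⠂⠂⠂⠂⠿⠀
⠀⠀⠿⠿⠂⠂⠿⠀
⠀⠀⠿⠿⠂⠂⠿⠀
⠀⠀⠿⠿⣾⠂⠿⠿
⠀⠀⠿⠿⠂⠂⠿⠿
⠀⠀⠿⠿⠂⠂⠿⠿
⠀⠀⠿⠿⠂⠂⠿⠿

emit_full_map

⠂⠂⠂⠂⠿⠀
⠂⠂⠂⠂⠿⠀
⠿⠿⠂⠂⠿⠀
⠿⠿⠂⠂⠿⠀
⠿⠿⣾⠂⠿⠿
⠿⠿⠂⠂⠿⠿
⠿⠿⠂⠂⠿⠿
⠿⠿⠂⠂⠿⠿
⠿⠿⠂⠂⠿⠿
⠿⠿⠂⠂⠿⠿
⠂⠂⠂⠛⠂⠿
⠿⠿⠂⠂⠂⠿


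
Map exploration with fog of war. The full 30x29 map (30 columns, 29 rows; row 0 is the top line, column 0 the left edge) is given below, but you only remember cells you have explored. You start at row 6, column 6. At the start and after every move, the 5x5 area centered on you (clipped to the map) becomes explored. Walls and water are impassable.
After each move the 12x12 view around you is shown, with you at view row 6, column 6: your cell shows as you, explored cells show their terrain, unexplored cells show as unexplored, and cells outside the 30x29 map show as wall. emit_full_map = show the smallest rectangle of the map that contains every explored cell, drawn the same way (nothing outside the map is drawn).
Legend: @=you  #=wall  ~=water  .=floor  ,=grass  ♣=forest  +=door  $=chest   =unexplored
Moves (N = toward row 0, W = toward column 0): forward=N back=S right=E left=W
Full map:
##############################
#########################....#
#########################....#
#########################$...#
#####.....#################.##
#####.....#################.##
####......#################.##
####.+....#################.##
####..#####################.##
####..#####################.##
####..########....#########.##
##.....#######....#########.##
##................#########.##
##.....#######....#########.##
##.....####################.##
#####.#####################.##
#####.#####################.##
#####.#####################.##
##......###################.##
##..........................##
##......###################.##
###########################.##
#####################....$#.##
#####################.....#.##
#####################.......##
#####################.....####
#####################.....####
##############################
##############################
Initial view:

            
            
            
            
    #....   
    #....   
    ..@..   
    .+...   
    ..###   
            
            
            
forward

############
            
            
            
    #####   
    #....   
    #.@..   
    .....   
    .+...   
    ..###   
            
            

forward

############
############
            
            
    #####   
    #####   
    #.@..   
    #....   
    .....   
    .+...   
    ..###   
            

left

############
############
#           
#           
#   ######  
#   ######  
#   ##@...  
#   ##....  
#   #.....  
#    .+...  
#    ..###  
#           

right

############
############
            
            
   ######   
   ######   
   ##.@..   
   ##....   
   #.....   
    .+...   
    ..###   
            

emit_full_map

######
######
##.@..
##....
#.....
 .+...
 ..###

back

############
            
            
   ######   
   ######   
   ##....   
   ##.@..   
   #.....   
    .+...   
    ..###   
            
            

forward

############
############
            
            
   ######   
   ######   
   ##.@..   
   ##....   
   #.....   
    .+...   
    ..###   
            

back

############
            
            
   ######   
   ######   
   ##....   
   ##.@..   
   #.....   
    .+...   
    ..###   
            
            

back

            
            
   ######   
   ######   
   ##....   
   ##....   
   #..@..   
    .+...   
    ..###   
            
            
            

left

#           
#           
#   ######  
#   ######  
#   ##....  
#   ##....  
#   #.@...  
#   #.+...  
#   #..###  
#           
#           
#           

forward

############
#           
#           
#   ######  
#   ######  
#   ##....  
#   ##@...  
#   #.....  
#   #.+...  
#   #..###  
#           
#           

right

############
            
            
   ######   
   ######   
   ##....   
   ##.@..   
   #.....   
   #.+...   
   #..###   
            
            

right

############
            
            
  ######    
  #######   
  ##.....   
  ##..@..   
  #......   
  #.+....   
  #..###    
            
            

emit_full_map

###### 
#######
##.....
##..@..
#......
#.+....
#..### 

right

############
            
            
 ######     
 ########   
 ##.....#   
 ##...@.#   
 #......#   
 #.+....#   
 #..###     
            
            

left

############
            
            
  ######    
  ########  
  ##.....#  
  ##..@..#  
  #......#  
  #.+....#  
  #..###    
            
            

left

############
            
            
   ######   
   ######## 
   ##.....# 
   ##.@...# 
   #......# 
   #.+....# 
   #..###   
            
            

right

############
            
            
  ######    
  ########  
  ##.....#  
  ##..@..#  
  #......#  
  #.+....#  
  #..###    
            
            

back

            
            
  ######    
  ########  
  ##.....#  
  ##.....#  
  #...@..#  
  #.+....#  
  #..####   
            
            
            

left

            
            
   ######   
   ######## 
   ##.....# 
   ##.....# 
   #..@...# 
   #.+....# 
   #..####  
            
            
            

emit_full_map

######  
########
##.....#
##.....#
#..@...#
#.+....#
#..#### 

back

            
   ######   
   ######## 
   ##.....# 
   ##.....# 
   #......# 
   #.+@...# 
   #..####  
    ..###   
            
            
            

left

#           
#   ######  
#   ########
#   ##.....#
#   ##.....#
#   #......#
#   #.@....#
#   #..#### 
#   #..###  
#           
#           
#           

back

#   ######  
#   ########
#   ##.....#
#   ##.....#
#   #......#
#   #.+....#
#   #.@#### 
#   #..###  
#   #..##   
#           
#           
#           

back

#   ########
#   ##.....#
#   ##.....#
#   #......#
#   #.+....#
#   #..#### 
#   #.@###  
#   #..##   
#   ....#   
#           
#           
#           

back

#   ##.....#
#   ##.....#
#   #......#
#   #.+....#
#   #..#### 
#   #..###  
#   #.@##   
#   ....#   
#   .....   
#           
#           
#           

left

##   ##.....
##   ##.....
##   #......
##   #.+....
##  ##..####
##  ##..### 
##  ##@.##  
##  .....#  
##  ......  
##          
##          
##          

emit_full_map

 ######  
 ########
 ##.....#
 ##.....#
 #......#
 #.+....#
##..#### 
##..###  
##@.##   
.....#   
......   


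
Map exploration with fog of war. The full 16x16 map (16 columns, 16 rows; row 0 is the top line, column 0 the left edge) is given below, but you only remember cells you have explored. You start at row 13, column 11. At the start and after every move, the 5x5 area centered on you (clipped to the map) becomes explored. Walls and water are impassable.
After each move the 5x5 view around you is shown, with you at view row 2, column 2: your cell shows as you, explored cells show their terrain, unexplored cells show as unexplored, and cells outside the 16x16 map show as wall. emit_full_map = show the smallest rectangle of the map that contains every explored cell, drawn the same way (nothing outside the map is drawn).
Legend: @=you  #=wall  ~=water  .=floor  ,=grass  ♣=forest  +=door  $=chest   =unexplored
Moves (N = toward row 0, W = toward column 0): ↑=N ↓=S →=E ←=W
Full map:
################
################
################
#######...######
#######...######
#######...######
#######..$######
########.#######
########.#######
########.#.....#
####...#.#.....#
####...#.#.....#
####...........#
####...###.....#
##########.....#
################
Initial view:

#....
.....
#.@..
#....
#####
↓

.....
#....
#.@..
#####
#####

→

.....
.....
..@..
#####
#####

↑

.....
.....
..@..
.....
#####

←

#....
.....
#.@..
#....
#####

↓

.....
#....
#.@..
#####
#####

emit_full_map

#.....
......
#.....
#.@...
######

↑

#....
.....
#.@..
#....
#####

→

.....
.....
..@..
.....
#####


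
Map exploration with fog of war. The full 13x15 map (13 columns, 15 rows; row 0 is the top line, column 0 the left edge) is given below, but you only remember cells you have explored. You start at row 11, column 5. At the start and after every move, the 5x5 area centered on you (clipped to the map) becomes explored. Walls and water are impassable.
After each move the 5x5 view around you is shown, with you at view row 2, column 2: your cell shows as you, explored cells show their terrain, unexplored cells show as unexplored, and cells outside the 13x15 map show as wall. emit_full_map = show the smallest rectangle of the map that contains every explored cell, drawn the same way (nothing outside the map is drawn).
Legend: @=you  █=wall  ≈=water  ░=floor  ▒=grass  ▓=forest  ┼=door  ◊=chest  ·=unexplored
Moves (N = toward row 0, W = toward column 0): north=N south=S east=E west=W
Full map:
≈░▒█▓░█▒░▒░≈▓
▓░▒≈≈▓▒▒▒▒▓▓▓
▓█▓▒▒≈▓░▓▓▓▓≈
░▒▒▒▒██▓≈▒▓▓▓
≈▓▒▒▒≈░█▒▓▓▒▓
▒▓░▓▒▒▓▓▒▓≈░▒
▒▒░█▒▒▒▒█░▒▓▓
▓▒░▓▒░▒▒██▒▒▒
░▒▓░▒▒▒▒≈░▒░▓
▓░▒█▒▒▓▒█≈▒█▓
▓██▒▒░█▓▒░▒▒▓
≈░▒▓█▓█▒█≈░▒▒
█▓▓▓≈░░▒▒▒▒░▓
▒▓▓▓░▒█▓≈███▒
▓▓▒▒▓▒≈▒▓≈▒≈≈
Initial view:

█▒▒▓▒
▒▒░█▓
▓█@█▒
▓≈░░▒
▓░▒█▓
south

▒▒░█▓
▓█▓█▒
▓≈@░▒
▓░▒█▓
▒▓▒≈▒

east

▒░█▓▒
█▓█▒█
≈░@▒▒
░▒█▓≈
▓▒≈▒▓

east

░█▓▒░
▓█▒█≈
░░@▒▒
▒█▓≈█
▒≈▒▓≈

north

▒▓▒█≈
░█▓▒░
▓█@█≈
░░▒▒▒
▒█▓≈█

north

▒▒▒≈░
▒▓▒█≈
░█@▒░
▓█▒█≈
░░▒▒▒

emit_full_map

··▒▒▒≈░
█▒▒▓▒█≈
▒▒░█@▒░
▓█▓█▒█≈
▓≈░░▒▒▒
▓░▒█▓≈█
▒▓▒≈▒▓≈

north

░▒▒██
▒▒▒≈░
▒▓@█≈
░█▓▒░
▓█▒█≈

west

▒░▒▒█
▒▒▒▒≈
▒▒@▒█
▒░█▓▒
█▓█▒█

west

▓▒░▒▒
░▒▒▒▒
█▒@▓▒
▒▒░█▓
▓█▓█▒

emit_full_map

▓▒░▒▒██
░▒▒▒▒≈░
█▒@▓▒█≈
▒▒░█▓▒░
▓█▓█▒█≈
▓≈░░▒▒▒
▓░▒█▓≈█
▒▓▒≈▒▓≈


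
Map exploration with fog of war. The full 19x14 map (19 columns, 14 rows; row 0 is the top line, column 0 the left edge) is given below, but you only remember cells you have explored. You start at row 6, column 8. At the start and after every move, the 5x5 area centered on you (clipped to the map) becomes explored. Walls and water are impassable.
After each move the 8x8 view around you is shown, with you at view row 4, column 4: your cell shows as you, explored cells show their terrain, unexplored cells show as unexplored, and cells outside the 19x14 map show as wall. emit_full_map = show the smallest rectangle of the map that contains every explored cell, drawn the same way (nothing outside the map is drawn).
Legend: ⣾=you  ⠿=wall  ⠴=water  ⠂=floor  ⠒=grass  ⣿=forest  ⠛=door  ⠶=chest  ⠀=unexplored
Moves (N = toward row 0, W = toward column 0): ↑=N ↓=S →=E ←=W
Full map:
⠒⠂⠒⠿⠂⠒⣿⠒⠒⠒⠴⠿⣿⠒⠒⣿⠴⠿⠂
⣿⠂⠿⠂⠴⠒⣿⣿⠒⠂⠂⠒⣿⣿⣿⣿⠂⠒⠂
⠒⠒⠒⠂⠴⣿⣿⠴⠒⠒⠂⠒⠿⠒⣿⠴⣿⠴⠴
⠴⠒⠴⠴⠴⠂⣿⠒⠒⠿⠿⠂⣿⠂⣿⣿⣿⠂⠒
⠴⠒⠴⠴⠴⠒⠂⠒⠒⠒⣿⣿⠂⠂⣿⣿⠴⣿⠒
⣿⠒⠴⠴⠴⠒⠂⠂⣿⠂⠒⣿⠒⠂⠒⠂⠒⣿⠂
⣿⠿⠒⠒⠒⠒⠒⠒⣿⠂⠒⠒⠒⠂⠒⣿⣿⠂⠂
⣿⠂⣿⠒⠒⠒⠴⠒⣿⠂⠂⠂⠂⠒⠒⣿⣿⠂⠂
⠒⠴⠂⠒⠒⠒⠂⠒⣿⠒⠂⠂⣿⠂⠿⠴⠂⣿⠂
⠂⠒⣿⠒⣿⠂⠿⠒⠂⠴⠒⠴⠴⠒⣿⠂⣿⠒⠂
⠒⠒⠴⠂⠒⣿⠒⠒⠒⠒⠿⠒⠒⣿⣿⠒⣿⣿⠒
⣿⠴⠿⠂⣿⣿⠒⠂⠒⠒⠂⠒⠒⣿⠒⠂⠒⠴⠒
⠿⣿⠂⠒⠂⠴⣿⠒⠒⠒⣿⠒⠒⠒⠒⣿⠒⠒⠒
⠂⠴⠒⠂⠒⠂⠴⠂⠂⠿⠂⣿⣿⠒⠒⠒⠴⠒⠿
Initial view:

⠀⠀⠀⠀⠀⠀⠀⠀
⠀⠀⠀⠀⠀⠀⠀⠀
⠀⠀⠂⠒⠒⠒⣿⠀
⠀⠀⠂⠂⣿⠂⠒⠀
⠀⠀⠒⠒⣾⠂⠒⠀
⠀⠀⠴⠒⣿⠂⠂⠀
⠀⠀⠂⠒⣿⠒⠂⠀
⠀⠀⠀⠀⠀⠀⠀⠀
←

⠀⠀⠀⠀⠀⠀⠀⠀
⠀⠀⠀⠀⠀⠀⠀⠀
⠀⠀⠒⠂⠒⠒⠒⣿
⠀⠀⠒⠂⠂⣿⠂⠒
⠀⠀⠒⠒⣾⣿⠂⠒
⠀⠀⠒⠴⠒⣿⠂⠂
⠀⠀⠒⠂⠒⣿⠒⠂
⠀⠀⠀⠀⠀⠀⠀⠀

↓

⠀⠀⠀⠀⠀⠀⠀⠀
⠀⠀⠒⠂⠒⠒⠒⣿
⠀⠀⠒⠂⠂⣿⠂⠒
⠀⠀⠒⠒⠒⣿⠂⠒
⠀⠀⠒⠴⣾⣿⠂⠂
⠀⠀⠒⠂⠒⣿⠒⠂
⠀⠀⠂⠿⠒⠂⠴⠀
⠀⠀⠀⠀⠀⠀⠀⠀

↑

⠀⠀⠀⠀⠀⠀⠀⠀
⠀⠀⠀⠀⠀⠀⠀⠀
⠀⠀⠒⠂⠒⠒⠒⣿
⠀⠀⠒⠂⠂⣿⠂⠒
⠀⠀⠒⠒⣾⣿⠂⠒
⠀⠀⠒⠴⠒⣿⠂⠂
⠀⠀⠒⠂⠒⣿⠒⠂
⠀⠀⠂⠿⠒⠂⠴⠀

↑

⠀⠀⠀⠀⠀⠀⠀⠀
⠀⠀⠀⠀⠀⠀⠀⠀
⠀⠀⠂⣿⠒⠒⠿⠀
⠀⠀⠒⠂⠒⠒⠒⣿
⠀⠀⠒⠂⣾⣿⠂⠒
⠀⠀⠒⠒⠒⣿⠂⠒
⠀⠀⠒⠴⠒⣿⠂⠂
⠀⠀⠒⠂⠒⣿⠒⠂

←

⠀⠀⠀⠀⠀⠀⠀⠀
⠀⠀⠀⠀⠀⠀⠀⠀
⠀⠀⠴⠂⣿⠒⠒⠿
⠀⠀⠴⠒⠂⠒⠒⠒
⠀⠀⠴⠒⣾⠂⣿⠂
⠀⠀⠒⠒⠒⠒⣿⠂
⠀⠀⠒⠒⠴⠒⣿⠂
⠀⠀⠀⠒⠂⠒⣿⠒

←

⠀⠀⠀⠀⠀⠀⠀⠀
⠀⠀⠀⠀⠀⠀⠀⠀
⠀⠀⠴⠴⠂⣿⠒⠒
⠀⠀⠴⠴⠒⠂⠒⠒
⠀⠀⠴⠴⣾⠂⠂⣿
⠀⠀⠒⠒⠒⠒⠒⣿
⠀⠀⠒⠒⠒⠴⠒⣿
⠀⠀⠀⠀⠒⠂⠒⣿

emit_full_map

⠴⠴⠂⣿⠒⠒⠿⠀
⠴⠴⠒⠂⠒⠒⠒⣿
⠴⠴⣾⠂⠂⣿⠂⠒
⠒⠒⠒⠒⠒⣿⠂⠒
⠒⠒⠒⠴⠒⣿⠂⠂
⠀⠀⠒⠂⠒⣿⠒⠂
⠀⠀⠂⠿⠒⠂⠴⠀

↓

⠀⠀⠀⠀⠀⠀⠀⠀
⠀⠀⠴⠴⠂⣿⠒⠒
⠀⠀⠴⠴⠒⠂⠒⠒
⠀⠀⠴⠴⠒⠂⠂⣿
⠀⠀⠒⠒⣾⠒⠒⣿
⠀⠀⠒⠒⠒⠴⠒⣿
⠀⠀⠒⠒⠒⠂⠒⣿
⠀⠀⠀⠀⠂⠿⠒⠂

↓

⠀⠀⠴⠴⠂⣿⠒⠒
⠀⠀⠴⠴⠒⠂⠒⠒
⠀⠀⠴⠴⠒⠂⠂⣿
⠀⠀⠒⠒⠒⠒⠒⣿
⠀⠀⠒⠒⣾⠴⠒⣿
⠀⠀⠒⠒⠒⠂⠒⣿
⠀⠀⠒⣿⠂⠿⠒⠂
⠀⠀⠀⠀⠀⠀⠀⠀

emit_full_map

⠴⠴⠂⣿⠒⠒⠿⠀
⠴⠴⠒⠂⠒⠒⠒⣿
⠴⠴⠒⠂⠂⣿⠂⠒
⠒⠒⠒⠒⠒⣿⠂⠒
⠒⠒⣾⠴⠒⣿⠂⠂
⠒⠒⠒⠂⠒⣿⠒⠂
⠒⣿⠂⠿⠒⠂⠴⠀


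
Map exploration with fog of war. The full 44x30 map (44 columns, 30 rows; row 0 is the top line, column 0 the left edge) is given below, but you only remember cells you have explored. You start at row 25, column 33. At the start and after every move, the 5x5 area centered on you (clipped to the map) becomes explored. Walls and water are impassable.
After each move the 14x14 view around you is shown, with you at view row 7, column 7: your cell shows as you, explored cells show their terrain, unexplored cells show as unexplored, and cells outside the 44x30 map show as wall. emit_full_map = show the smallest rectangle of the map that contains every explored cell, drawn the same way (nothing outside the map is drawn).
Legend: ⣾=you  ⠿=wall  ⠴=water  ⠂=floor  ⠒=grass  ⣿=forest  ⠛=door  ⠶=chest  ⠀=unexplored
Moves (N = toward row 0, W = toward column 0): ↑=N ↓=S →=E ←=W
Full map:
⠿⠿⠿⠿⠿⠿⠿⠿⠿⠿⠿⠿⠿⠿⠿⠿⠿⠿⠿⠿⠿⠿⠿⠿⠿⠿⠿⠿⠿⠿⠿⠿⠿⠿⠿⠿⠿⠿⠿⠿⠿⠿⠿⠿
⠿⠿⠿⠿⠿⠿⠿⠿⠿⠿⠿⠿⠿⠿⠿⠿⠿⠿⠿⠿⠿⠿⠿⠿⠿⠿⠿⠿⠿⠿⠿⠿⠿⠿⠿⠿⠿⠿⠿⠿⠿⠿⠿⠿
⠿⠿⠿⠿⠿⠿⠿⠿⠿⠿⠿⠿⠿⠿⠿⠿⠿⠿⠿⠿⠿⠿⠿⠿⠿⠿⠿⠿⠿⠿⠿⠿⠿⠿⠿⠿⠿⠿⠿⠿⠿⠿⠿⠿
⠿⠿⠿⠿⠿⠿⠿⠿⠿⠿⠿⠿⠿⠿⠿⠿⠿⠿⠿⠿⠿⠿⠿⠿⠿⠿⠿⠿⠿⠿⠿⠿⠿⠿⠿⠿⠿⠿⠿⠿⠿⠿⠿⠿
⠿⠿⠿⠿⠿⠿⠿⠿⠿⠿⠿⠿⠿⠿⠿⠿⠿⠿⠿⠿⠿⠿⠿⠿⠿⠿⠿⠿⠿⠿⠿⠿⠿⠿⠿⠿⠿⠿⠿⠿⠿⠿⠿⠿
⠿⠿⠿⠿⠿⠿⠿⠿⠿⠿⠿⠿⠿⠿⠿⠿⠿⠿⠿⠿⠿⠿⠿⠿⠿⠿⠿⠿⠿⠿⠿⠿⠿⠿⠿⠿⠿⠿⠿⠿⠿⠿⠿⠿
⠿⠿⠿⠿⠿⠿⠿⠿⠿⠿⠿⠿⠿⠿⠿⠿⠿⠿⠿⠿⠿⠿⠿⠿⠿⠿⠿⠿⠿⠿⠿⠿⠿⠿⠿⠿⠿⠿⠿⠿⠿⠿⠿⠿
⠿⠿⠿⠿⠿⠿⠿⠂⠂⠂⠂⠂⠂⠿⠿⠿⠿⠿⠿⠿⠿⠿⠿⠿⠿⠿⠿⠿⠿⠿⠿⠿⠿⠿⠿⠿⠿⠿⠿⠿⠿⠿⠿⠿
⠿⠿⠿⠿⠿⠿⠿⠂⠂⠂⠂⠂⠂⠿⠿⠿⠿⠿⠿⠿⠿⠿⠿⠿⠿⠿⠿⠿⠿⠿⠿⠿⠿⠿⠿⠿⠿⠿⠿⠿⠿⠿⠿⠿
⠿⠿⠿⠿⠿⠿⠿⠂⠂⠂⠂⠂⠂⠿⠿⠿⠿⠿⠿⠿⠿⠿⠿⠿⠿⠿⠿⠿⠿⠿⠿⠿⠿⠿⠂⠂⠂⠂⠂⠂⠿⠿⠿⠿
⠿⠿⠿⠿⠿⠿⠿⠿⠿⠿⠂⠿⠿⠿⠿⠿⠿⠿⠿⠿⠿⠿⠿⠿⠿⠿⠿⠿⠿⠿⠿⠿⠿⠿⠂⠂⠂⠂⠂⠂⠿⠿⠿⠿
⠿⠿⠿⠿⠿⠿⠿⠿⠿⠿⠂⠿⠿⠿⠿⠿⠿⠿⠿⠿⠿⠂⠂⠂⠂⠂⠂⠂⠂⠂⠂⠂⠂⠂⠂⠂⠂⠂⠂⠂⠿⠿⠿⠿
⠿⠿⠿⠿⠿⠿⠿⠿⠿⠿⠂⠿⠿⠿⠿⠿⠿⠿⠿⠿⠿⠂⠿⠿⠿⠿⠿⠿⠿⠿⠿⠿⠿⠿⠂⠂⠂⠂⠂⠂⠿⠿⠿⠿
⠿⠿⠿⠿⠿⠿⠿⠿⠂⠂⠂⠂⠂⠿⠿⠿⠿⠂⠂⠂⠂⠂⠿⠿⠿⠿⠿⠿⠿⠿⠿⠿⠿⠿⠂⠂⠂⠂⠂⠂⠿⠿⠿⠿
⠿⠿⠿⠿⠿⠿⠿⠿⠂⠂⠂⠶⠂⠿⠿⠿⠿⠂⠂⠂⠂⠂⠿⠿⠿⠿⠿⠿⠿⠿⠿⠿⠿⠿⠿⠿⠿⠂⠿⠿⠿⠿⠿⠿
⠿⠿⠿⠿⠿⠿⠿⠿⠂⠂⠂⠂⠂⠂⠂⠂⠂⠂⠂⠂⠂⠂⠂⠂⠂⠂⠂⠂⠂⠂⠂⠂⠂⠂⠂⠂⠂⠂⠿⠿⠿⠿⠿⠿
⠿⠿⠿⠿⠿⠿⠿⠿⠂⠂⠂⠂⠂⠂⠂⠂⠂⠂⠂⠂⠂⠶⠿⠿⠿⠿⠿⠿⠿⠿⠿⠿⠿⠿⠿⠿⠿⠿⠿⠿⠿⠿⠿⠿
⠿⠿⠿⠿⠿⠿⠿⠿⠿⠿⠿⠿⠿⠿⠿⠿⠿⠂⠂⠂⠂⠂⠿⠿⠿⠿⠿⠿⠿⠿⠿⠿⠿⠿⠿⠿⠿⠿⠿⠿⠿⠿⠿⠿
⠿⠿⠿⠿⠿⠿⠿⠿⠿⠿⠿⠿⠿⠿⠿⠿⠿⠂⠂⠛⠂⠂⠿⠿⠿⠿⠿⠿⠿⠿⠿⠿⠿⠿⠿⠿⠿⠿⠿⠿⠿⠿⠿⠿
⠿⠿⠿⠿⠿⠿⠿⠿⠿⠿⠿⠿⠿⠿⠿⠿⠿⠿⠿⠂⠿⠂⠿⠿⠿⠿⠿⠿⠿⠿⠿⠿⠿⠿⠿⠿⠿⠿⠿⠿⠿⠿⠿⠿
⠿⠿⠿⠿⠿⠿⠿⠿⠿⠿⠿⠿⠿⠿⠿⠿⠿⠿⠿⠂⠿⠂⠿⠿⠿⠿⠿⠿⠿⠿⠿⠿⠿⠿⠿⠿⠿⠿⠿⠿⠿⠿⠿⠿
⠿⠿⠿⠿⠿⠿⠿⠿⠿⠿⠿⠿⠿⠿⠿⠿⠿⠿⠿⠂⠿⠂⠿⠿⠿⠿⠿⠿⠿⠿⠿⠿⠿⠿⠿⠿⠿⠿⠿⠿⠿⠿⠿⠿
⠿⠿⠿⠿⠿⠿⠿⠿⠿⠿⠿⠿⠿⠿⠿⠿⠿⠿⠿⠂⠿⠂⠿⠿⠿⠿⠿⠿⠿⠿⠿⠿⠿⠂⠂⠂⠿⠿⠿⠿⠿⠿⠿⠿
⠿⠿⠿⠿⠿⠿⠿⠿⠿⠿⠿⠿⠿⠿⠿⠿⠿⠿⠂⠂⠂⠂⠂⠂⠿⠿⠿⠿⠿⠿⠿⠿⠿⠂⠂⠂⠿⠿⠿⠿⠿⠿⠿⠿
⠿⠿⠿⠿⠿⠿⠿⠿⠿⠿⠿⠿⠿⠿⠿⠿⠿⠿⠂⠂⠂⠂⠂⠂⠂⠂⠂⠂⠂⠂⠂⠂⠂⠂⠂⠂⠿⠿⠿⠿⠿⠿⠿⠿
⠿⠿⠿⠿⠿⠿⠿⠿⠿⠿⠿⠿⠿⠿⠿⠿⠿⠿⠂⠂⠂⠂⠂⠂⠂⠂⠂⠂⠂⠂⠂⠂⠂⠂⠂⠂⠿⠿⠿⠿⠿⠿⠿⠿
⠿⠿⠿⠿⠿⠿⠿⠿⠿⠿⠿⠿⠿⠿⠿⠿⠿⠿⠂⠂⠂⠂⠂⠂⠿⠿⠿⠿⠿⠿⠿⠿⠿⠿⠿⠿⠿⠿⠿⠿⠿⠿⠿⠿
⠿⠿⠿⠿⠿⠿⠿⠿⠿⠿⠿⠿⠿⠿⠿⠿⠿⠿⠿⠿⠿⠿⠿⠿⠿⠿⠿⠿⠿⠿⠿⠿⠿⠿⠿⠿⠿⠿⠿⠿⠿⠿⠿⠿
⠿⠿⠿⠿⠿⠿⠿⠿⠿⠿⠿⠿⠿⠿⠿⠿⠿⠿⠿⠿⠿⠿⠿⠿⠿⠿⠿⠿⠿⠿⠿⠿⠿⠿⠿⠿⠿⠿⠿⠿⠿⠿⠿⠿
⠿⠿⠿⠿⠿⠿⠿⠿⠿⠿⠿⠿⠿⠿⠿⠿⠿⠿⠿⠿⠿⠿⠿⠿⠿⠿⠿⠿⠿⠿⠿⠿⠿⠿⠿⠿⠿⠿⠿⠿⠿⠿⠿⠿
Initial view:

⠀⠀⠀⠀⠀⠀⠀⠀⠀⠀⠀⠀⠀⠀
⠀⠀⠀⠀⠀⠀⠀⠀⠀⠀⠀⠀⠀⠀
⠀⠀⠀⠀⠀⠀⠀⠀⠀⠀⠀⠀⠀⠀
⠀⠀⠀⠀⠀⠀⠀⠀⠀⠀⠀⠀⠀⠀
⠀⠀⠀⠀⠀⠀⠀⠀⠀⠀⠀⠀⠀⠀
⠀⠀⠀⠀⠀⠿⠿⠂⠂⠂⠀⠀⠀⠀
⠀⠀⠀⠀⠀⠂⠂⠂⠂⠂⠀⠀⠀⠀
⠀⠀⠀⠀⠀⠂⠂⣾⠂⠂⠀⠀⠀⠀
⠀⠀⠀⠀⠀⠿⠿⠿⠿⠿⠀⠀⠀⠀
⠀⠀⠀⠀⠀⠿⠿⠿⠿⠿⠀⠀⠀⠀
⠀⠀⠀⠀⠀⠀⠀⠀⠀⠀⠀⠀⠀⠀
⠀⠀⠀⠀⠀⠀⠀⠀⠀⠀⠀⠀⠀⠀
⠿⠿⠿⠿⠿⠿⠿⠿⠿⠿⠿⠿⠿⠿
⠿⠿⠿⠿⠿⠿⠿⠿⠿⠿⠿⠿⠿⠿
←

⠀⠀⠀⠀⠀⠀⠀⠀⠀⠀⠀⠀⠀⠀
⠀⠀⠀⠀⠀⠀⠀⠀⠀⠀⠀⠀⠀⠀
⠀⠀⠀⠀⠀⠀⠀⠀⠀⠀⠀⠀⠀⠀
⠀⠀⠀⠀⠀⠀⠀⠀⠀⠀⠀⠀⠀⠀
⠀⠀⠀⠀⠀⠀⠀⠀⠀⠀⠀⠀⠀⠀
⠀⠀⠀⠀⠀⠿⠿⠿⠂⠂⠂⠀⠀⠀
⠀⠀⠀⠀⠀⠂⠂⠂⠂⠂⠂⠀⠀⠀
⠀⠀⠀⠀⠀⠂⠂⣾⠂⠂⠂⠀⠀⠀
⠀⠀⠀⠀⠀⠿⠿⠿⠿⠿⠿⠀⠀⠀
⠀⠀⠀⠀⠀⠿⠿⠿⠿⠿⠿⠀⠀⠀
⠀⠀⠀⠀⠀⠀⠀⠀⠀⠀⠀⠀⠀⠀
⠀⠀⠀⠀⠀⠀⠀⠀⠀⠀⠀⠀⠀⠀
⠿⠿⠿⠿⠿⠿⠿⠿⠿⠿⠿⠿⠿⠿
⠿⠿⠿⠿⠿⠿⠿⠿⠿⠿⠿⠿⠿⠿

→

⠀⠀⠀⠀⠀⠀⠀⠀⠀⠀⠀⠀⠀⠀
⠀⠀⠀⠀⠀⠀⠀⠀⠀⠀⠀⠀⠀⠀
⠀⠀⠀⠀⠀⠀⠀⠀⠀⠀⠀⠀⠀⠀
⠀⠀⠀⠀⠀⠀⠀⠀⠀⠀⠀⠀⠀⠀
⠀⠀⠀⠀⠀⠀⠀⠀⠀⠀⠀⠀⠀⠀
⠀⠀⠀⠀⠿⠿⠿⠂⠂⠂⠀⠀⠀⠀
⠀⠀⠀⠀⠂⠂⠂⠂⠂⠂⠀⠀⠀⠀
⠀⠀⠀⠀⠂⠂⠂⣾⠂⠂⠀⠀⠀⠀
⠀⠀⠀⠀⠿⠿⠿⠿⠿⠿⠀⠀⠀⠀
⠀⠀⠀⠀⠿⠿⠿⠿⠿⠿⠀⠀⠀⠀
⠀⠀⠀⠀⠀⠀⠀⠀⠀⠀⠀⠀⠀⠀
⠀⠀⠀⠀⠀⠀⠀⠀⠀⠀⠀⠀⠀⠀
⠿⠿⠿⠿⠿⠿⠿⠿⠿⠿⠿⠿⠿⠿
⠿⠿⠿⠿⠿⠿⠿⠿⠿⠿⠿⠿⠿⠿

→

⠀⠀⠀⠀⠀⠀⠀⠀⠀⠀⠀⠀⠀⠀
⠀⠀⠀⠀⠀⠀⠀⠀⠀⠀⠀⠀⠀⠀
⠀⠀⠀⠀⠀⠀⠀⠀⠀⠀⠀⠀⠀⠀
⠀⠀⠀⠀⠀⠀⠀⠀⠀⠀⠀⠀⠀⠀
⠀⠀⠀⠀⠀⠀⠀⠀⠀⠀⠀⠀⠀⠀
⠀⠀⠀⠿⠿⠿⠂⠂⠂⠿⠀⠀⠀⠀
⠀⠀⠀⠂⠂⠂⠂⠂⠂⠿⠀⠀⠀⠀
⠀⠀⠀⠂⠂⠂⠂⣾⠂⠿⠀⠀⠀⠀
⠀⠀⠀⠿⠿⠿⠿⠿⠿⠿⠀⠀⠀⠀
⠀⠀⠀⠿⠿⠿⠿⠿⠿⠿⠀⠀⠀⠀
⠀⠀⠀⠀⠀⠀⠀⠀⠀⠀⠀⠀⠀⠀
⠀⠀⠀⠀⠀⠀⠀⠀⠀⠀⠀⠀⠀⠀
⠿⠿⠿⠿⠿⠿⠿⠿⠿⠿⠿⠿⠿⠿
⠿⠿⠿⠿⠿⠿⠿⠿⠿⠿⠿⠿⠿⠿

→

⠀⠀⠀⠀⠀⠀⠀⠀⠀⠀⠀⠀⠀⠀
⠀⠀⠀⠀⠀⠀⠀⠀⠀⠀⠀⠀⠀⠀
⠀⠀⠀⠀⠀⠀⠀⠀⠀⠀⠀⠀⠀⠀
⠀⠀⠀⠀⠀⠀⠀⠀⠀⠀⠀⠀⠀⠀
⠀⠀⠀⠀⠀⠀⠀⠀⠀⠀⠀⠀⠀⠀
⠀⠀⠿⠿⠿⠂⠂⠂⠿⠿⠀⠀⠀⠀
⠀⠀⠂⠂⠂⠂⠂⠂⠿⠿⠀⠀⠀⠀
⠀⠀⠂⠂⠂⠂⠂⣾⠿⠿⠀⠀⠀⠀
⠀⠀⠿⠿⠿⠿⠿⠿⠿⠿⠀⠀⠀⠀
⠀⠀⠿⠿⠿⠿⠿⠿⠿⠿⠀⠀⠀⠀
⠀⠀⠀⠀⠀⠀⠀⠀⠀⠀⠀⠀⠀⠀
⠀⠀⠀⠀⠀⠀⠀⠀⠀⠀⠀⠀⠀⠀
⠿⠿⠿⠿⠿⠿⠿⠿⠿⠿⠿⠿⠿⠿
⠿⠿⠿⠿⠿⠿⠿⠿⠿⠿⠿⠿⠿⠿

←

⠀⠀⠀⠀⠀⠀⠀⠀⠀⠀⠀⠀⠀⠀
⠀⠀⠀⠀⠀⠀⠀⠀⠀⠀⠀⠀⠀⠀
⠀⠀⠀⠀⠀⠀⠀⠀⠀⠀⠀⠀⠀⠀
⠀⠀⠀⠀⠀⠀⠀⠀⠀⠀⠀⠀⠀⠀
⠀⠀⠀⠀⠀⠀⠀⠀⠀⠀⠀⠀⠀⠀
⠀⠀⠀⠿⠿⠿⠂⠂⠂⠿⠿⠀⠀⠀
⠀⠀⠀⠂⠂⠂⠂⠂⠂⠿⠿⠀⠀⠀
⠀⠀⠀⠂⠂⠂⠂⣾⠂⠿⠿⠀⠀⠀
⠀⠀⠀⠿⠿⠿⠿⠿⠿⠿⠿⠀⠀⠀
⠀⠀⠀⠿⠿⠿⠿⠿⠿⠿⠿⠀⠀⠀
⠀⠀⠀⠀⠀⠀⠀⠀⠀⠀⠀⠀⠀⠀
⠀⠀⠀⠀⠀⠀⠀⠀⠀⠀⠀⠀⠀⠀
⠿⠿⠿⠿⠿⠿⠿⠿⠿⠿⠿⠿⠿⠿
⠿⠿⠿⠿⠿⠿⠿⠿⠿⠿⠿⠿⠿⠿

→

⠀⠀⠀⠀⠀⠀⠀⠀⠀⠀⠀⠀⠀⠀
⠀⠀⠀⠀⠀⠀⠀⠀⠀⠀⠀⠀⠀⠀
⠀⠀⠀⠀⠀⠀⠀⠀⠀⠀⠀⠀⠀⠀
⠀⠀⠀⠀⠀⠀⠀⠀⠀⠀⠀⠀⠀⠀
⠀⠀⠀⠀⠀⠀⠀⠀⠀⠀⠀⠀⠀⠀
⠀⠀⠿⠿⠿⠂⠂⠂⠿⠿⠀⠀⠀⠀
⠀⠀⠂⠂⠂⠂⠂⠂⠿⠿⠀⠀⠀⠀
⠀⠀⠂⠂⠂⠂⠂⣾⠿⠿⠀⠀⠀⠀
⠀⠀⠿⠿⠿⠿⠿⠿⠿⠿⠀⠀⠀⠀
⠀⠀⠿⠿⠿⠿⠿⠿⠿⠿⠀⠀⠀⠀
⠀⠀⠀⠀⠀⠀⠀⠀⠀⠀⠀⠀⠀⠀
⠀⠀⠀⠀⠀⠀⠀⠀⠀⠀⠀⠀⠀⠀
⠿⠿⠿⠿⠿⠿⠿⠿⠿⠿⠿⠿⠿⠿
⠿⠿⠿⠿⠿⠿⠿⠿⠿⠿⠿⠿⠿⠿

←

⠀⠀⠀⠀⠀⠀⠀⠀⠀⠀⠀⠀⠀⠀
⠀⠀⠀⠀⠀⠀⠀⠀⠀⠀⠀⠀⠀⠀
⠀⠀⠀⠀⠀⠀⠀⠀⠀⠀⠀⠀⠀⠀
⠀⠀⠀⠀⠀⠀⠀⠀⠀⠀⠀⠀⠀⠀
⠀⠀⠀⠀⠀⠀⠀⠀⠀⠀⠀⠀⠀⠀
⠀⠀⠀⠿⠿⠿⠂⠂⠂⠿⠿⠀⠀⠀
⠀⠀⠀⠂⠂⠂⠂⠂⠂⠿⠿⠀⠀⠀
⠀⠀⠀⠂⠂⠂⠂⣾⠂⠿⠿⠀⠀⠀
⠀⠀⠀⠿⠿⠿⠿⠿⠿⠿⠿⠀⠀⠀
⠀⠀⠀⠿⠿⠿⠿⠿⠿⠿⠿⠀⠀⠀
⠀⠀⠀⠀⠀⠀⠀⠀⠀⠀⠀⠀⠀⠀
⠀⠀⠀⠀⠀⠀⠀⠀⠀⠀⠀⠀⠀⠀
⠿⠿⠿⠿⠿⠿⠿⠿⠿⠿⠿⠿⠿⠿
⠿⠿⠿⠿⠿⠿⠿⠿⠿⠿⠿⠿⠿⠿

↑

⠀⠀⠀⠀⠀⠀⠀⠀⠀⠀⠀⠀⠀⠀
⠀⠀⠀⠀⠀⠀⠀⠀⠀⠀⠀⠀⠀⠀
⠀⠀⠀⠀⠀⠀⠀⠀⠀⠀⠀⠀⠀⠀
⠀⠀⠀⠀⠀⠀⠀⠀⠀⠀⠀⠀⠀⠀
⠀⠀⠀⠀⠀⠀⠀⠀⠀⠀⠀⠀⠀⠀
⠀⠀⠀⠀⠀⠿⠂⠂⠂⠿⠀⠀⠀⠀
⠀⠀⠀⠿⠿⠿⠂⠂⠂⠿⠿⠀⠀⠀
⠀⠀⠀⠂⠂⠂⠂⣾⠂⠿⠿⠀⠀⠀
⠀⠀⠀⠂⠂⠂⠂⠂⠂⠿⠿⠀⠀⠀
⠀⠀⠀⠿⠿⠿⠿⠿⠿⠿⠿⠀⠀⠀
⠀⠀⠀⠿⠿⠿⠿⠿⠿⠿⠿⠀⠀⠀
⠀⠀⠀⠀⠀⠀⠀⠀⠀⠀⠀⠀⠀⠀
⠀⠀⠀⠀⠀⠀⠀⠀⠀⠀⠀⠀⠀⠀
⠿⠿⠿⠿⠿⠿⠿⠿⠿⠿⠿⠿⠿⠿

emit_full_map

⠀⠀⠿⠂⠂⠂⠿⠀
⠿⠿⠿⠂⠂⠂⠿⠿
⠂⠂⠂⠂⣾⠂⠿⠿
⠂⠂⠂⠂⠂⠂⠿⠿
⠿⠿⠿⠿⠿⠿⠿⠿
⠿⠿⠿⠿⠿⠿⠿⠿

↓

⠀⠀⠀⠀⠀⠀⠀⠀⠀⠀⠀⠀⠀⠀
⠀⠀⠀⠀⠀⠀⠀⠀⠀⠀⠀⠀⠀⠀
⠀⠀⠀⠀⠀⠀⠀⠀⠀⠀⠀⠀⠀⠀
⠀⠀⠀⠀⠀⠀⠀⠀⠀⠀⠀⠀⠀⠀
⠀⠀⠀⠀⠀⠿⠂⠂⠂⠿⠀⠀⠀⠀
⠀⠀⠀⠿⠿⠿⠂⠂⠂⠿⠿⠀⠀⠀
⠀⠀⠀⠂⠂⠂⠂⠂⠂⠿⠿⠀⠀⠀
⠀⠀⠀⠂⠂⠂⠂⣾⠂⠿⠿⠀⠀⠀
⠀⠀⠀⠿⠿⠿⠿⠿⠿⠿⠿⠀⠀⠀
⠀⠀⠀⠿⠿⠿⠿⠿⠿⠿⠿⠀⠀⠀
⠀⠀⠀⠀⠀⠀⠀⠀⠀⠀⠀⠀⠀⠀
⠀⠀⠀⠀⠀⠀⠀⠀⠀⠀⠀⠀⠀⠀
⠿⠿⠿⠿⠿⠿⠿⠿⠿⠿⠿⠿⠿⠿
⠿⠿⠿⠿⠿⠿⠿⠿⠿⠿⠿⠿⠿⠿

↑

⠀⠀⠀⠀⠀⠀⠀⠀⠀⠀⠀⠀⠀⠀
⠀⠀⠀⠀⠀⠀⠀⠀⠀⠀⠀⠀⠀⠀
⠀⠀⠀⠀⠀⠀⠀⠀⠀⠀⠀⠀⠀⠀
⠀⠀⠀⠀⠀⠀⠀⠀⠀⠀⠀⠀⠀⠀
⠀⠀⠀⠀⠀⠀⠀⠀⠀⠀⠀⠀⠀⠀
⠀⠀⠀⠀⠀⠿⠂⠂⠂⠿⠀⠀⠀⠀
⠀⠀⠀⠿⠿⠿⠂⠂⠂⠿⠿⠀⠀⠀
⠀⠀⠀⠂⠂⠂⠂⣾⠂⠿⠿⠀⠀⠀
⠀⠀⠀⠂⠂⠂⠂⠂⠂⠿⠿⠀⠀⠀
⠀⠀⠀⠿⠿⠿⠿⠿⠿⠿⠿⠀⠀⠀
⠀⠀⠀⠿⠿⠿⠿⠿⠿⠿⠿⠀⠀⠀
⠀⠀⠀⠀⠀⠀⠀⠀⠀⠀⠀⠀⠀⠀
⠀⠀⠀⠀⠀⠀⠀⠀⠀⠀⠀⠀⠀⠀
⠿⠿⠿⠿⠿⠿⠿⠿⠿⠿⠿⠿⠿⠿

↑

⠀⠀⠀⠀⠀⠀⠀⠀⠀⠀⠀⠀⠀⠀
⠀⠀⠀⠀⠀⠀⠀⠀⠀⠀⠀⠀⠀⠀
⠀⠀⠀⠀⠀⠀⠀⠀⠀⠀⠀⠀⠀⠀
⠀⠀⠀⠀⠀⠀⠀⠀⠀⠀⠀⠀⠀⠀
⠀⠀⠀⠀⠀⠀⠀⠀⠀⠀⠀⠀⠀⠀
⠀⠀⠀⠀⠀⠿⠿⠿⠿⠿⠀⠀⠀⠀
⠀⠀⠀⠀⠀⠿⠂⠂⠂⠿⠀⠀⠀⠀
⠀⠀⠀⠿⠿⠿⠂⣾⠂⠿⠿⠀⠀⠀
⠀⠀⠀⠂⠂⠂⠂⠂⠂⠿⠿⠀⠀⠀
⠀⠀⠀⠂⠂⠂⠂⠂⠂⠿⠿⠀⠀⠀
⠀⠀⠀⠿⠿⠿⠿⠿⠿⠿⠿⠀⠀⠀
⠀⠀⠀⠿⠿⠿⠿⠿⠿⠿⠿⠀⠀⠀
⠀⠀⠀⠀⠀⠀⠀⠀⠀⠀⠀⠀⠀⠀
⠀⠀⠀⠀⠀⠀⠀⠀⠀⠀⠀⠀⠀⠀

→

⠀⠀⠀⠀⠀⠀⠀⠀⠀⠀⠀⠀⠀⠀
⠀⠀⠀⠀⠀⠀⠀⠀⠀⠀⠀⠀⠀⠀
⠀⠀⠀⠀⠀⠀⠀⠀⠀⠀⠀⠀⠀⠀
⠀⠀⠀⠀⠀⠀⠀⠀⠀⠀⠀⠀⠀⠀
⠀⠀⠀⠀⠀⠀⠀⠀⠀⠀⠀⠀⠀⠀
⠀⠀⠀⠀⠿⠿⠿⠿⠿⠿⠀⠀⠀⠀
⠀⠀⠀⠀⠿⠂⠂⠂⠿⠿⠀⠀⠀⠀
⠀⠀⠿⠿⠿⠂⠂⣾⠿⠿⠀⠀⠀⠀
⠀⠀⠂⠂⠂⠂⠂⠂⠿⠿⠀⠀⠀⠀
⠀⠀⠂⠂⠂⠂⠂⠂⠿⠿⠀⠀⠀⠀
⠀⠀⠿⠿⠿⠿⠿⠿⠿⠿⠀⠀⠀⠀
⠀⠀⠿⠿⠿⠿⠿⠿⠿⠿⠀⠀⠀⠀
⠀⠀⠀⠀⠀⠀⠀⠀⠀⠀⠀⠀⠀⠀
⠀⠀⠀⠀⠀⠀⠀⠀⠀⠀⠀⠀⠀⠀

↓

⠀⠀⠀⠀⠀⠀⠀⠀⠀⠀⠀⠀⠀⠀
⠀⠀⠀⠀⠀⠀⠀⠀⠀⠀⠀⠀⠀⠀
⠀⠀⠀⠀⠀⠀⠀⠀⠀⠀⠀⠀⠀⠀
⠀⠀⠀⠀⠀⠀⠀⠀⠀⠀⠀⠀⠀⠀
⠀⠀⠀⠀⠿⠿⠿⠿⠿⠿⠀⠀⠀⠀
⠀⠀⠀⠀⠿⠂⠂⠂⠿⠿⠀⠀⠀⠀
⠀⠀⠿⠿⠿⠂⠂⠂⠿⠿⠀⠀⠀⠀
⠀⠀⠂⠂⠂⠂⠂⣾⠿⠿⠀⠀⠀⠀
⠀⠀⠂⠂⠂⠂⠂⠂⠿⠿⠀⠀⠀⠀
⠀⠀⠿⠿⠿⠿⠿⠿⠿⠿⠀⠀⠀⠀
⠀⠀⠿⠿⠿⠿⠿⠿⠿⠿⠀⠀⠀⠀
⠀⠀⠀⠀⠀⠀⠀⠀⠀⠀⠀⠀⠀⠀
⠀⠀⠀⠀⠀⠀⠀⠀⠀⠀⠀⠀⠀⠀
⠿⠿⠿⠿⠿⠿⠿⠿⠿⠿⠿⠿⠿⠿

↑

⠀⠀⠀⠀⠀⠀⠀⠀⠀⠀⠀⠀⠀⠀
⠀⠀⠀⠀⠀⠀⠀⠀⠀⠀⠀⠀⠀⠀
⠀⠀⠀⠀⠀⠀⠀⠀⠀⠀⠀⠀⠀⠀
⠀⠀⠀⠀⠀⠀⠀⠀⠀⠀⠀⠀⠀⠀
⠀⠀⠀⠀⠀⠀⠀⠀⠀⠀⠀⠀⠀⠀
⠀⠀⠀⠀⠿⠿⠿⠿⠿⠿⠀⠀⠀⠀
⠀⠀⠀⠀⠿⠂⠂⠂⠿⠿⠀⠀⠀⠀
⠀⠀⠿⠿⠿⠂⠂⣾⠿⠿⠀⠀⠀⠀
⠀⠀⠂⠂⠂⠂⠂⠂⠿⠿⠀⠀⠀⠀
⠀⠀⠂⠂⠂⠂⠂⠂⠿⠿⠀⠀⠀⠀
⠀⠀⠿⠿⠿⠿⠿⠿⠿⠿⠀⠀⠀⠀
⠀⠀⠿⠿⠿⠿⠿⠿⠿⠿⠀⠀⠀⠀
⠀⠀⠀⠀⠀⠀⠀⠀⠀⠀⠀⠀⠀⠀
⠀⠀⠀⠀⠀⠀⠀⠀⠀⠀⠀⠀⠀⠀

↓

⠀⠀⠀⠀⠀⠀⠀⠀⠀⠀⠀⠀⠀⠀
⠀⠀⠀⠀⠀⠀⠀⠀⠀⠀⠀⠀⠀⠀
⠀⠀⠀⠀⠀⠀⠀⠀⠀⠀⠀⠀⠀⠀
⠀⠀⠀⠀⠀⠀⠀⠀⠀⠀⠀⠀⠀⠀
⠀⠀⠀⠀⠿⠿⠿⠿⠿⠿⠀⠀⠀⠀
⠀⠀⠀⠀⠿⠂⠂⠂⠿⠿⠀⠀⠀⠀
⠀⠀⠿⠿⠿⠂⠂⠂⠿⠿⠀⠀⠀⠀
⠀⠀⠂⠂⠂⠂⠂⣾⠿⠿⠀⠀⠀⠀
⠀⠀⠂⠂⠂⠂⠂⠂⠿⠿⠀⠀⠀⠀
⠀⠀⠿⠿⠿⠿⠿⠿⠿⠿⠀⠀⠀⠀
⠀⠀⠿⠿⠿⠿⠿⠿⠿⠿⠀⠀⠀⠀
⠀⠀⠀⠀⠀⠀⠀⠀⠀⠀⠀⠀⠀⠀
⠀⠀⠀⠀⠀⠀⠀⠀⠀⠀⠀⠀⠀⠀
⠿⠿⠿⠿⠿⠿⠿⠿⠿⠿⠿⠿⠿⠿

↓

⠀⠀⠀⠀⠀⠀⠀⠀⠀⠀⠀⠀⠀⠀
⠀⠀⠀⠀⠀⠀⠀⠀⠀⠀⠀⠀⠀⠀
⠀⠀⠀⠀⠀⠀⠀⠀⠀⠀⠀⠀⠀⠀
⠀⠀⠀⠀⠿⠿⠿⠿⠿⠿⠀⠀⠀⠀
⠀⠀⠀⠀⠿⠂⠂⠂⠿⠿⠀⠀⠀⠀
⠀⠀⠿⠿⠿⠂⠂⠂⠿⠿⠀⠀⠀⠀
⠀⠀⠂⠂⠂⠂⠂⠂⠿⠿⠀⠀⠀⠀
⠀⠀⠂⠂⠂⠂⠂⣾⠿⠿⠀⠀⠀⠀
⠀⠀⠿⠿⠿⠿⠿⠿⠿⠿⠀⠀⠀⠀
⠀⠀⠿⠿⠿⠿⠿⠿⠿⠿⠀⠀⠀⠀
⠀⠀⠀⠀⠀⠀⠀⠀⠀⠀⠀⠀⠀⠀
⠀⠀⠀⠀⠀⠀⠀⠀⠀⠀⠀⠀⠀⠀
⠿⠿⠿⠿⠿⠿⠿⠿⠿⠿⠿⠿⠿⠿
⠿⠿⠿⠿⠿⠿⠿⠿⠿⠿⠿⠿⠿⠿

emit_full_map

⠀⠀⠿⠿⠿⠿⠿⠿
⠀⠀⠿⠂⠂⠂⠿⠿
⠿⠿⠿⠂⠂⠂⠿⠿
⠂⠂⠂⠂⠂⠂⠿⠿
⠂⠂⠂⠂⠂⣾⠿⠿
⠿⠿⠿⠿⠿⠿⠿⠿
⠿⠿⠿⠿⠿⠿⠿⠿

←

⠀⠀⠀⠀⠀⠀⠀⠀⠀⠀⠀⠀⠀⠀
⠀⠀⠀⠀⠀⠀⠀⠀⠀⠀⠀⠀⠀⠀
⠀⠀⠀⠀⠀⠀⠀⠀⠀⠀⠀⠀⠀⠀
⠀⠀⠀⠀⠀⠿⠿⠿⠿⠿⠿⠀⠀⠀
⠀⠀⠀⠀⠀⠿⠂⠂⠂⠿⠿⠀⠀⠀
⠀⠀⠀⠿⠿⠿⠂⠂⠂⠿⠿⠀⠀⠀
⠀⠀⠀⠂⠂⠂⠂⠂⠂⠿⠿⠀⠀⠀
⠀⠀⠀⠂⠂⠂⠂⣾⠂⠿⠿⠀⠀⠀
⠀⠀⠀⠿⠿⠿⠿⠿⠿⠿⠿⠀⠀⠀
⠀⠀⠀⠿⠿⠿⠿⠿⠿⠿⠿⠀⠀⠀
⠀⠀⠀⠀⠀⠀⠀⠀⠀⠀⠀⠀⠀⠀
⠀⠀⠀⠀⠀⠀⠀⠀⠀⠀⠀⠀⠀⠀
⠿⠿⠿⠿⠿⠿⠿⠿⠿⠿⠿⠿⠿⠿
⠿⠿⠿⠿⠿⠿⠿⠿⠿⠿⠿⠿⠿⠿

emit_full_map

⠀⠀⠿⠿⠿⠿⠿⠿
⠀⠀⠿⠂⠂⠂⠿⠿
⠿⠿⠿⠂⠂⠂⠿⠿
⠂⠂⠂⠂⠂⠂⠿⠿
⠂⠂⠂⠂⣾⠂⠿⠿
⠿⠿⠿⠿⠿⠿⠿⠿
⠿⠿⠿⠿⠿⠿⠿⠿
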